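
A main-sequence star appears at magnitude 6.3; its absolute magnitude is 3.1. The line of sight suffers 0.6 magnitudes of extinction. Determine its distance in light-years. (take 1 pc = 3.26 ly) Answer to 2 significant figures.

d ≈ 110 ly

m − M = 5 log₁₀(d/10 pc) + A  ⇒  6.3 − (3.1) − 0.6 = 5 log₁₀(d/10)
2.600 = 5 log₁₀(d/10)
log₁₀ d = (m − M − A)/5 + 1 = 1.5200
d = 10^1.5200 = 33.11 pc
= 107.9 ly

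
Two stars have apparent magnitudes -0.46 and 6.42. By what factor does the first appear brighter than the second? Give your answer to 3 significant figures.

Δm = -0.46 − (6.42) = -6.88
Flux ratio = 10^(−0.4 Δm) = 10^(−0.4 × -6.88) = 10^2.752 = 564.9

565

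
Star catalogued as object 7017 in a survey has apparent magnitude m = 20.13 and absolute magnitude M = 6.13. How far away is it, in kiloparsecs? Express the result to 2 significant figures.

d ≈ 6.3 kpc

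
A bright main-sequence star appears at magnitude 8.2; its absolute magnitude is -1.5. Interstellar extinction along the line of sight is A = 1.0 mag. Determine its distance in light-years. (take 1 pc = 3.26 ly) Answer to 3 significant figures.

d ≈ 1790 ly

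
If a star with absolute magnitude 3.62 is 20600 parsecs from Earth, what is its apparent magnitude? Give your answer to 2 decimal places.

m ≈ 20.19

m = M + 5 log₁₀ d − 5 = 3.62 + 5·4.3139 − 5 = 20.189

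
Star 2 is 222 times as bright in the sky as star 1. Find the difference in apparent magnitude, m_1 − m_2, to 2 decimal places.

m_1 − m_2 ≈ 5.87

Pogson: Δm = −2.5 log₁₀(ratio) = −2.5 log₁₀(222) = −2.5 × 2.3464 = -5.866
Star 2 is brighter so has the smaller magnitude: m_1 − m_2 is positive.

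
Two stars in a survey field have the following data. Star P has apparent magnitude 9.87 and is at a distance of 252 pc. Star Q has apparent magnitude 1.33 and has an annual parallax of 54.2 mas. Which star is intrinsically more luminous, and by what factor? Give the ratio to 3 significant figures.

Star P: M = m − 5 log₁₀ d + 5 = 9.87 − 5·2.4014 + 5 = 2.863
Star Q: p = 54.2 mas = 0.0542″ → d = 1/p = 18.45 pc
Star Q: M = m − 5 log₁₀ d + 5 = 1.33 − 5·1.2660 + 5 = -0.000
ΔM = M_P − M_Q = 2.863 − (-0.000) = 2.863; smaller M is more luminous → Star Q.
L ratio = 10^(0.4 |ΔM|) = 10^1.145 = 13.97

Star Q is more luminous, by a factor of 14.0.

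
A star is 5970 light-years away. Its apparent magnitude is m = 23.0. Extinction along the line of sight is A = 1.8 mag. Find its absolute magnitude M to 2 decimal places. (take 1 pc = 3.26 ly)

d = 5970 ly / 3.26 = 1831 pc
5 log₁₀(d/10 pc) = 5 log₁₀(1831) − 5 = 11.314
M = m − 5 log₁₀(d/10) − A = 23.0 − 11.314 − 1.8 = 9.886

M ≈ 9.89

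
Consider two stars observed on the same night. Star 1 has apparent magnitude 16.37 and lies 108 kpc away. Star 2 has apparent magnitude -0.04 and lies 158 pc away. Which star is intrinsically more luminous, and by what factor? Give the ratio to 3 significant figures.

Star 2 is more luminous, by a factor of 7.84.

Star 1: d = 108 kpc = 108000 pc
Star 1: M = m − 5 log₁₀ d + 5 = 16.37 − 5·5.0334 + 5 = -3.797
Star 2: M = m − 5 log₁₀ d + 5 = -0.04 − 5·2.1987 + 5 = -6.033
ΔM = M_1 − M_2 = -3.797 − (-6.033) = 2.236; smaller M is more luminous → Star 2.
L ratio = 10^(0.4 |ΔM|) = 10^0.894 = 7.843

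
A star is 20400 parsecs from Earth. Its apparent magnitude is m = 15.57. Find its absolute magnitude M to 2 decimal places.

5 log₁₀(d/10 pc) = 5 log₁₀(20400) − 5 = 16.548
M = m − 5 log₁₀(d/10) = 15.57 − 16.548 = -0.978

M ≈ -0.98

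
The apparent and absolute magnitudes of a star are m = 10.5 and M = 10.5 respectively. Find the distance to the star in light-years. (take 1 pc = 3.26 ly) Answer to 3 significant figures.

μ = m − M = 0.000
m − M = 5 log₁₀ d − 5
log₁₀ d = (m − M)/5 + 1 = 1.0000
d = 10^1.0000 = 10.00 pc
= 32.60 ly

d ≈ 32.6 ly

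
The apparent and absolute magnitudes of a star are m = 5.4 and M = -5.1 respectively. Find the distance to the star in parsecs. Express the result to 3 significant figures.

d ≈ 1260 pc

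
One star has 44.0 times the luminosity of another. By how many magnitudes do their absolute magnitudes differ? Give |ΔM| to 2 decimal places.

|ΔM| ≈ 4.11

Pogson: ΔM = −2.5 log₁₀(ratio) = −2.5 log₁₀(44.0) = −2.5 × 1.6435 = -4.109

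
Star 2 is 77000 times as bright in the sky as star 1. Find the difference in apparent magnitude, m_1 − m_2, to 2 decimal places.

m_1 − m_2 ≈ 12.22

Pogson: Δm = −2.5 log₁₀(ratio) = −2.5 log₁₀(77000) = −2.5 × 4.8865 = -12.216
Star 2 is brighter so has the smaller magnitude: m_1 − m_2 is positive.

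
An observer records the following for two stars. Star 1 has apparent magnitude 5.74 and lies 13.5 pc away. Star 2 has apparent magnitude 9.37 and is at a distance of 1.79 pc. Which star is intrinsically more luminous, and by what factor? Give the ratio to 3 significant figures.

Star 1 is more luminous, by a factor of 1610.

Star 1: M = m − 5 log₁₀ d + 5 = 5.74 − 5·1.1303 + 5 = 5.088
Star 2: M = m − 5 log₁₀ d + 5 = 9.37 − 5·0.2529 + 5 = 13.106
ΔM = M_1 − M_2 = 5.088 − (13.106) = -8.017; smaller M is more luminous → Star 1.
L ratio = 10^(0.4 |ΔM|) = 10^3.207 = 1611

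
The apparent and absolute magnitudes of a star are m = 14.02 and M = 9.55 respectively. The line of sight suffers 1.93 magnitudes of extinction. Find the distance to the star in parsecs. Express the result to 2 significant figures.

d ≈ 32 pc

m − M = 5 log₁₀(d/10 pc) + A  ⇒  14.02 − (9.55) − 1.93 = 5 log₁₀(d/10)
2.540 = 5 log₁₀(d/10)
log₁₀ d = (m − M − A)/5 + 1 = 1.5080
d = 10^1.5080 = 32.21 pc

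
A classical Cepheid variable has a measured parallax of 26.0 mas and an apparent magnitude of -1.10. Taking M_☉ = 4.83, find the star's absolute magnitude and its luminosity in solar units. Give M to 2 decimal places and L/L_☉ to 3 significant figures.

M ≈ -4.03; L/L_☉ ≈ 3480

d = 1/p = 1000/26.0 mas = 38.46 pc
M = m − 5 log₁₀ d + 5 = -1.10 − 5·1.5850 + 5 = -4.025
M − M_☉ = -4.025 − 4.83 = -8.855
L/L_☉ = 10^(−0.4 × -8.855) = 3484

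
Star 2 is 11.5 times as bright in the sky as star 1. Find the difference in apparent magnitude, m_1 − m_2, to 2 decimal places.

m_1 − m_2 ≈ 2.65

Pogson: Δm = −2.5 log₁₀(ratio) = −2.5 log₁₀(11.5) = −2.5 × 1.0607 = -2.652
Star 2 is brighter so has the smaller magnitude: m_1 − m_2 is positive.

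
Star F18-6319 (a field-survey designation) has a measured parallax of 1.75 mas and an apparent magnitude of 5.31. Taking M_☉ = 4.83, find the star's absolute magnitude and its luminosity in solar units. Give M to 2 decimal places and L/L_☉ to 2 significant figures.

M ≈ -3.47; L/L_☉ ≈ 2100

d = 1/p = 1000/1.75 mas = 571.4 pc
M = m − 5 log₁₀ d + 5 = 5.31 − 5·2.7570 + 5 = -3.475
M − M_☉ = -3.475 − 4.83 = -8.305
L/L_☉ = 10^(−0.4 × -8.305) = 2099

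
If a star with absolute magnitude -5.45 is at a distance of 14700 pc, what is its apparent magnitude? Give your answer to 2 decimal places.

m = M + 5 log₁₀ d − 5 = -5.45 + 5·4.1673 − 5 = 10.387

m ≈ 10.39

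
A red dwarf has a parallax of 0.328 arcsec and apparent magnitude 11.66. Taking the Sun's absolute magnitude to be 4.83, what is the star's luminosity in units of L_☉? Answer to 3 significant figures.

L/L_☉ ≈ 1.72×10^-4

d = 1/p = 1/0.328″ = 3.049 pc
M = m − 5 log₁₀ d + 5 = 11.66 − 5·0.4841 + 5 = 14.239
M − M_☉ = 14.239 − 4.83 = 9.409
L/L_☉ = 10^(−0.4 × 9.409) = 1.723×10^-4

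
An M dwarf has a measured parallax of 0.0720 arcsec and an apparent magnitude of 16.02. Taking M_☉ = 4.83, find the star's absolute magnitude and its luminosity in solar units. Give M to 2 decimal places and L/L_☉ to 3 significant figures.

M ≈ 15.31; L/L_☉ ≈ 6.45×10^-5

d = 1/p = 1/0.0720″ = 13.89 pc
M = m − 5 log₁₀ d + 5 = 16.02 − 5·1.1427 + 5 = 15.307
M − M_☉ = 15.307 − 4.83 = 10.477
L/L_☉ = 10^(−0.4 × 10.477) = 6.447×10^-5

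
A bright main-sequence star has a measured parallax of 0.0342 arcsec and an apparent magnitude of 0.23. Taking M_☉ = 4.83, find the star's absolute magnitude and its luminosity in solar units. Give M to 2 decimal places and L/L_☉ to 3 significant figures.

M ≈ -2.10; L/L_☉ ≈ 591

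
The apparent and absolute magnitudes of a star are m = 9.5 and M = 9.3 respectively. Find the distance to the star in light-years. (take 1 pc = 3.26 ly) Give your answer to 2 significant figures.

μ = m − M = 0.200
m − M = 5 log₁₀ d − 5
log₁₀ d = (m − M)/5 + 1 = 1.0400
d = 10^1.0400 = 10.96 pc
= 35.75 ly

d ≈ 36 ly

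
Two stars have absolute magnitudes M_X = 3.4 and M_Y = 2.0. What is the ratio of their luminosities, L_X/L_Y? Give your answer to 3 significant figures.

L_X/L_Y ≈ 0.275

ΔM = M_X − M_Y = 1.4
L_X/L_Y = 10^(−0.4 ΔM) = 10^-0.560 = 0.2754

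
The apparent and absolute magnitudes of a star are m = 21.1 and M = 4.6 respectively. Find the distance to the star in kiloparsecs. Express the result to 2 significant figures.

d ≈ 20 kpc

Distance modulus: m − M = 21.1 − (4.6) = 16.500
m − M = 5 log₁₀ d − 5
log₁₀ d = (m − M)/5 + 1 = 4.3000
d = 10^4.3000 = 19950 pc
= 19.95 kpc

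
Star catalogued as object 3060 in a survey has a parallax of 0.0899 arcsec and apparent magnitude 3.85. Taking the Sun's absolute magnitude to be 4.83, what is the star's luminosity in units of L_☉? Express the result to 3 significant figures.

L/L_☉ ≈ 3.05

d = 1/p = 1/0.0899″ = 11.12 pc
M = m − 5 log₁₀ d + 5 = 3.85 − 5·1.0462 + 5 = 3.619
M − M_☉ = 3.619 − 4.83 = -1.211
L/L_☉ = 10^(−0.4 × -1.211) = 3.051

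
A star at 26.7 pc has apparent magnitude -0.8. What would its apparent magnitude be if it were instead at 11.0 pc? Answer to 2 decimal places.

m ≈ -2.73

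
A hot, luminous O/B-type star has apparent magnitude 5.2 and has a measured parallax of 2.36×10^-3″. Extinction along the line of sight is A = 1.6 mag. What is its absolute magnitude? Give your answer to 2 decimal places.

d = 1/p = 1/2.36×10^-3″ = 423.7 pc
5 log₁₀(d/10 pc) = 5 log₁₀(423.7) − 5 = 8.135
M = m − 5 log₁₀(d/10) − A = 5.2 − 8.135 − 1.6 = -4.535

M ≈ -4.54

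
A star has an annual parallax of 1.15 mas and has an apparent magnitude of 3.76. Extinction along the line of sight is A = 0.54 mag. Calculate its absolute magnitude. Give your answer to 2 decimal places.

M ≈ -6.48

p = 1.15 mas = 1.15×10^-3″ → d = 1/p = 869.6 pc
5 log₁₀(d/10 pc) = 5 log₁₀(869.6) − 5 = 9.697
M = m − 5 log₁₀(d/10) − A = 3.76 − 9.697 − 0.54 = -6.477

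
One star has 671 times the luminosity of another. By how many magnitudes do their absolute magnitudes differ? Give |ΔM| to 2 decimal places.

|ΔM| ≈ 7.07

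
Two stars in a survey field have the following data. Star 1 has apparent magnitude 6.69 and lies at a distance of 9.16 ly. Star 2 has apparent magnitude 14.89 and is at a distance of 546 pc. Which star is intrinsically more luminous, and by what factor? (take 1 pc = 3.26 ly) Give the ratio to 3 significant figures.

Star 1: d = 9.16 ly / 3.26 = 2.810 pc
Star 1: M = m − 5 log₁₀ d + 5 = 6.69 − 5·0.4487 + 5 = 9.447
Star 2: M = m − 5 log₁₀ d + 5 = 14.89 − 5·2.7372 + 5 = 6.204
ΔM = M_1 − M_2 = 9.447 − (6.204) = 3.243; smaller M is more luminous → Star 2.
L ratio = 10^(0.4 |ΔM|) = 10^1.297 = 19.82

Star 2 is more luminous, by a factor of 19.8.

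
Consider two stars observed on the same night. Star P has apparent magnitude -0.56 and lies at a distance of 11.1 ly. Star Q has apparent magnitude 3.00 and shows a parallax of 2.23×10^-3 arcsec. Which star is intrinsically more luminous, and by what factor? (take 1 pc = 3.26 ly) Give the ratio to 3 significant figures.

Star Q is more luminous, by a factor of 653.

Star P: d = 11.1 ly / 3.26 = 3.405 pc
Star P: M = m − 5 log₁₀ d + 5 = -0.56 − 5·0.5321 + 5 = 1.779
Star Q: d = 1/p = 1/2.23×10^-3″ = 448.4 pc
Star Q: M = m − 5 log₁₀ d + 5 = 3.00 − 5·2.6517 + 5 = -5.258
ΔM = M_P − M_Q = 1.779 − (-5.258) = 7.038; smaller M is more luminous → Star Q.
L ratio = 10^(0.4 |ΔM|) = 10^2.815 = 653.4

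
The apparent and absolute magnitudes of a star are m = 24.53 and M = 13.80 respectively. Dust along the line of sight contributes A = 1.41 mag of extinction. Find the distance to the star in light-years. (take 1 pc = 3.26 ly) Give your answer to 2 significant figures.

d ≈ 2400 ly

m − M = 5 log₁₀(d/10 pc) + A  ⇒  24.53 − (13.80) − 1.41 = 5 log₁₀(d/10)
9.320 = 5 log₁₀(d/10)
log₁₀ d = (m − M − A)/5 + 1 = 2.8640
d = 10^2.8640 = 731.1 pc
= 2384 ly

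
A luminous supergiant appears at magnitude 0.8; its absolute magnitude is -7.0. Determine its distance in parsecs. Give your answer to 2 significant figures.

d ≈ 360 pc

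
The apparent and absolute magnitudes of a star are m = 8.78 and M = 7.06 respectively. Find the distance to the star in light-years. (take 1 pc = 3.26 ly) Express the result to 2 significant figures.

d ≈ 72 ly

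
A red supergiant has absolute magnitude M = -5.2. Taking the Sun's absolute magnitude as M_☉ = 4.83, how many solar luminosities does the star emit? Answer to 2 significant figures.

L/L_☉ ≈ 10000

M − M_☉ = -5.2 − 4.83 = -10.030
L/L_☉ = 10^(−0.4 (M − M_☉)) = 10^4.012 = 10280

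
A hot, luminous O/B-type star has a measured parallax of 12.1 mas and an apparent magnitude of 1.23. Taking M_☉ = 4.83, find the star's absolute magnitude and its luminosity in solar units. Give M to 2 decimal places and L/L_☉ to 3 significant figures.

M ≈ -3.36; L/L_☉ ≈ 1880

d = 1/p = 1000/12.1 mas = 82.64 pc
M = m − 5 log₁₀ d + 5 = 1.23 − 5·1.9172 + 5 = -3.356
M − M_☉ = -3.356 − 4.83 = -8.186
L/L_☉ = 10^(−0.4 × -8.186) = 1881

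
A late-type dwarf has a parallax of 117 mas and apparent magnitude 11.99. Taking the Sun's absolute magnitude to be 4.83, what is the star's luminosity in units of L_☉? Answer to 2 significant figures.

d = 1/p = 1000/117 mas = 8.547 pc
M = m − 5 log₁₀ d + 5 = 11.99 − 5·0.9318 + 5 = 12.331
M − M_☉ = 12.331 − 4.83 = 7.501
L/L_☉ = 10^(−0.4 × 7.501) = 9.991×10^-4

L/L_☉ ≈ 1.0×10^-3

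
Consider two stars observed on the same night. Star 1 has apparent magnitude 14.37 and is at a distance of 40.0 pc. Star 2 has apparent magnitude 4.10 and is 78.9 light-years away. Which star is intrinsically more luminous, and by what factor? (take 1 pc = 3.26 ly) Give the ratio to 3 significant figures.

Star 2 is more luminous, by a factor of 4690.

Star 1: M = m − 5 log₁₀ d + 5 = 14.37 − 5·1.6021 + 5 = 11.360
Star 2: d = 78.9 ly / 3.26 = 24.20 pc
Star 2: M = m − 5 log₁₀ d + 5 = 4.10 − 5·1.3839 + 5 = 2.181
ΔM = M_1 − M_2 = 11.360 − (2.181) = 9.179; smaller M is more luminous → Star 2.
L ratio = 10^(0.4 |ΔM|) = 10^3.672 = 4695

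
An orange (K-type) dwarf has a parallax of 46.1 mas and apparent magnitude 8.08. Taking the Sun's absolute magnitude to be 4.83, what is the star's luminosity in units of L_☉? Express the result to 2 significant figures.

d = 1/p = 1000/46.1 mas = 21.69 pc
M = m − 5 log₁₀ d + 5 = 8.08 − 5·1.3363 + 5 = 6.399
M − M_☉ = 6.399 − 4.83 = 1.569
L/L_☉ = 10^(−0.4 × 1.569) = 0.2358

L/L_☉ ≈ 0.24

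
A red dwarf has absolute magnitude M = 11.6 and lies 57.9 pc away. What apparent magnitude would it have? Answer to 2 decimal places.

m = M + 5 log₁₀ d − 5 = 11.6 + 5·1.7627 − 5 = 15.413

m ≈ 15.41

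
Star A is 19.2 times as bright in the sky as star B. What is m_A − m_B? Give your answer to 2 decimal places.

m_A − m_B ≈ -3.21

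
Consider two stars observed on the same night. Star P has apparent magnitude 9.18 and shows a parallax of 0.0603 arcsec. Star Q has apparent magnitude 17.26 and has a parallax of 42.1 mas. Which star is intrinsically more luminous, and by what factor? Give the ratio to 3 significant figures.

Star P is more luminous, by a factor of 832.

Star P: d = 1/p = 1/0.0603″ = 16.58 pc
Star P: M = m − 5 log₁₀ d + 5 = 9.18 − 5·1.2197 + 5 = 8.082
Star Q: p = 42.1 mas = 0.0421″ → d = 1/p = 23.75 pc
Star Q: M = m − 5 log₁₀ d + 5 = 17.26 − 5·1.3757 + 5 = 15.381
ΔM = M_P − M_Q = 8.082 − (15.381) = -7.300; smaller M is more luminous → Star P.
L ratio = 10^(0.4 |ΔM|) = 10^2.920 = 831.6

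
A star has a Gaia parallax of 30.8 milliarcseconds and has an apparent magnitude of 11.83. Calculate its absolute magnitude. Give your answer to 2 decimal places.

M ≈ 9.27

p = 30.8 mas = 0.0308″ → d = 1/p = 32.47 pc
5 log₁₀(d/10 pc) = 5 log₁₀(32.47) − 5 = 2.557
M = m − 5 log₁₀(d/10) = 11.83 − 2.557 = 9.273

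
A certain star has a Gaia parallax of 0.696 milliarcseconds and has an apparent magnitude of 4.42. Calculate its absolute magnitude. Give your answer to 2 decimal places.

p = 0.696 mas = 6.96×10^-4″ → d = 1/p = 1437 pc
5 log₁₀(d/10 pc) = 5 log₁₀(1437) − 5 = 10.787
M = m − 5 log₁₀(d/10) = 4.42 − 10.787 = -6.367

M ≈ -6.37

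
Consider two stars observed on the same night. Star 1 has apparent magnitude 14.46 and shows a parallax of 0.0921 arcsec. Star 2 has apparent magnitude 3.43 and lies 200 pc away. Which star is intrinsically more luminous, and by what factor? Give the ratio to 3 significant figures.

Star 2 is more luminous, by a factor of 8.76×10^6.

Star 1: d = 1/p = 1/0.0921″ = 10.86 pc
Star 1: M = m − 5 log₁₀ d + 5 = 14.46 − 5·1.0357 + 5 = 14.281
Star 2: M = m − 5 log₁₀ d + 5 = 3.43 − 5·2.3010 + 5 = -3.075
ΔM = M_1 − M_2 = 14.281 − (-3.075) = 17.356; smaller M is more luminous → Star 2.
L ratio = 10^(0.4 |ΔM|) = 10^6.943 = 8.762×10^6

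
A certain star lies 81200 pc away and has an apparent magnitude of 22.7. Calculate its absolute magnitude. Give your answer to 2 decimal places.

M ≈ 3.15

5 log₁₀(d/10 pc) = 5 log₁₀(81200) − 5 = 19.548
M = m − 5 log₁₀(d/10) = 22.7 − 19.548 = 3.152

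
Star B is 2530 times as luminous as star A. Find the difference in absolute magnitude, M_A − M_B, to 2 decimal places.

M_A − M_B ≈ 8.51

Pogson: ΔM = −2.5 log₁₀(ratio) = −2.5 log₁₀(2530) = −2.5 × 3.4031 = -8.508
Star B is brighter so has the smaller magnitude: M_A − M_B is positive.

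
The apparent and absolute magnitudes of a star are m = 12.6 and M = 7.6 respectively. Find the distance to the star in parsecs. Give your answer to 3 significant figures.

d ≈ 100 pc

Distance modulus: m − M = 12.6 − (7.6) = 5.000
m − M = 5 log₁₀ d − 5
log₁₀ d = (m − M)/5 + 1 = 2.0000
d = 10^2.0000 = 100.0 pc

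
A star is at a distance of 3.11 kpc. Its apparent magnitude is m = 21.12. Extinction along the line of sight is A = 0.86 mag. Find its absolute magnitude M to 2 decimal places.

M ≈ 7.80

d = 3.11 kpc = 3110 pc
5 log₁₀(d/10 pc) = 5 log₁₀(3110) − 5 = 12.464
M = m − 5 log₁₀(d/10) − A = 21.12 − 12.464 − 0.86 = 7.796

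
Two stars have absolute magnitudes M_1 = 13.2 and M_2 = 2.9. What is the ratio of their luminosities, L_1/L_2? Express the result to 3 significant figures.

ΔM = M_1 − M_2 = 10.3
L_1/L_2 = 10^(−0.4 ΔM) = 10^-4.120 = 7.586×10^-5

L_1/L_2 ≈ 7.59×10^-5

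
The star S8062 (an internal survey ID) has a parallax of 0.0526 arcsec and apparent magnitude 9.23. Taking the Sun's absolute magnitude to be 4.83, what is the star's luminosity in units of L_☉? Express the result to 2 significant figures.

d = 1/p = 1/0.0526″ = 19.01 pc
M = m − 5 log₁₀ d + 5 = 9.23 − 5·1.2790 + 5 = 7.835
M − M_☉ = 7.835 − 4.83 = 3.005
L/L_☉ = 10^(−0.4 × 3.005) = 0.06281

L/L_☉ ≈ 0.063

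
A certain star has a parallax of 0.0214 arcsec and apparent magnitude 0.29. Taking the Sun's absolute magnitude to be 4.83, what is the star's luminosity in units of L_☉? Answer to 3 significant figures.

d = 1/p = 1/0.0214″ = 46.73 pc
M = m − 5 log₁₀ d + 5 = 0.29 − 5·1.6696 + 5 = -3.058
M − M_☉ = -3.058 − 4.83 = -7.888
L/L_☉ = 10^(−0.4 × -7.888) = 1429

L/L_☉ ≈ 1430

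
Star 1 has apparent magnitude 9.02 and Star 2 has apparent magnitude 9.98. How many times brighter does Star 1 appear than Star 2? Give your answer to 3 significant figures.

Δm = 9.02 − (9.98) = -0.96
Flux ratio = 10^(−0.4 Δm) = 10^(−0.4 × -0.96) = 10^0.384 = 2.421

2.42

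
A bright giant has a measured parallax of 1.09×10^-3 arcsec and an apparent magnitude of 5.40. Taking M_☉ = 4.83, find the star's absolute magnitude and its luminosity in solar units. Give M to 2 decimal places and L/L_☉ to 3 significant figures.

M ≈ -4.41; L/L_☉ ≈ 4980

d = 1/p = 1/1.09×10^-3″ = 917.4 pc
M = m − 5 log₁₀ d + 5 = 5.40 − 5·2.9626 + 5 = -4.413
M − M_☉ = -4.413 − 4.83 = -9.243
L/L_☉ = 10^(−0.4 × -9.243) = 4979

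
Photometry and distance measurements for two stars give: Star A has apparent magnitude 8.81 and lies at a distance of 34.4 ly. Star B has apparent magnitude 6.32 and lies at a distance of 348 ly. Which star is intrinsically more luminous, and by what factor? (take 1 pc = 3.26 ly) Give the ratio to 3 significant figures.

Star A: d = 34.4 ly / 3.26 = 10.55 pc
Star A: M = m − 5 log₁₀ d + 5 = 8.81 − 5·1.0233 + 5 = 8.693
Star B: d = 348 ly / 3.26 = 106.7 pc
Star B: M = m − 5 log₁₀ d + 5 = 6.32 − 5·2.0284 + 5 = 1.178
ΔM = M_A − M_B = 8.693 − (1.178) = 7.515; smaller M is more luminous → Star B.
L ratio = 10^(0.4 |ΔM|) = 10^3.006 = 1014

Star B is more luminous, by a factor of 1010.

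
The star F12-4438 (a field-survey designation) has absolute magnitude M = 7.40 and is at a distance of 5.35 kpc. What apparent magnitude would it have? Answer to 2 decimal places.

d = 5.35 kpc = 5350 pc
m = M + 5 log₁₀ d − 5 = 7.40 + 5·3.7284 − 5 = 21.042

m ≈ 21.04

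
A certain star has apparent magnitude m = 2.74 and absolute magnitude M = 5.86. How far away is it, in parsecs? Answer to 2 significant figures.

d ≈ 2.4 pc

Distance modulus: m − M = 2.74 − (5.86) = -3.120
m − M = 5 log₁₀ d − 5
log₁₀ d = (m − M)/5 + 1 = 0.3760
d = 10^0.3760 = 2.377 pc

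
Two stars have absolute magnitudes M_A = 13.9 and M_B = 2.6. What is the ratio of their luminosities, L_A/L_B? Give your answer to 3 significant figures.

ΔM = M_A − M_B = 11.3
L_A/L_B = 10^(−0.4 ΔM) = 10^-4.520 = 3.020×10^-5

L_A/L_B ≈ 3.02×10^-5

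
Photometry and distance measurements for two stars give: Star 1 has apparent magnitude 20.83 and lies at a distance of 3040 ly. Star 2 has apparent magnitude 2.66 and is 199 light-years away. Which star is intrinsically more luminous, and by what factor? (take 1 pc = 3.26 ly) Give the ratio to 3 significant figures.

Star 1: d = 3040 ly / 3.26 = 932.5 pc
Star 1: M = m − 5 log₁₀ d + 5 = 20.83 − 5·2.9697 + 5 = 10.982
Star 2: d = 199 ly / 3.26 = 61.04 pc
Star 2: M = m − 5 log₁₀ d + 5 = 2.66 − 5·1.7856 + 5 = -1.268
ΔM = M_1 − M_2 = 10.982 − (-1.268) = 12.250; smaller M is more luminous → Star 2.
L ratio = 10^(0.4 |ΔM|) = 10^4.900 = 79430

Star 2 is more luminous, by a factor of 79400.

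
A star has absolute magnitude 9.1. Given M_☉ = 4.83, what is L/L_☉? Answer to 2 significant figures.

L/L_☉ ≈ 0.020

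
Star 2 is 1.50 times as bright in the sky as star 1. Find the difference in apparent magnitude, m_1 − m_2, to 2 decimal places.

m_1 − m_2 ≈ 0.44

Pogson: Δm = −2.5 log₁₀(ratio) = −2.5 log₁₀(1.50) = −2.5 × 0.1761 = -0.440
Star 2 is brighter so has the smaller magnitude: m_1 − m_2 is positive.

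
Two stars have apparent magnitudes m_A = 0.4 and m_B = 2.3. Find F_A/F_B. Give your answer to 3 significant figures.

Δm = 0.4 − (2.3) = -1.9
Flux ratio = 10^(−0.4 Δm) = 10^(−0.4 × -1.9) = 10^0.760 = 5.754

F_A/F_B ≈ 5.75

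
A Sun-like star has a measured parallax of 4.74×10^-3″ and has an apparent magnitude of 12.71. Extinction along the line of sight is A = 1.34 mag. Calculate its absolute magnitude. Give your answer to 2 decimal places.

M ≈ 4.75

d = 1/p = 1/4.74×10^-3″ = 211.0 pc
5 log₁₀(d/10 pc) = 5 log₁₀(211.0) − 5 = 6.621
M = m − 5 log₁₀(d/10) − A = 12.71 − 6.621 − 1.34 = 4.749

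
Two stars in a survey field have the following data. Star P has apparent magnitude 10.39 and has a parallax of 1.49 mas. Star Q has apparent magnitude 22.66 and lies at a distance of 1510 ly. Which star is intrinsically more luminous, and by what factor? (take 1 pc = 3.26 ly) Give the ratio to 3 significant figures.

Star P is more luminous, by a factor of 170000.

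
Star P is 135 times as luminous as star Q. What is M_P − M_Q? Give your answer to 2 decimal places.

M_P − M_Q ≈ -5.33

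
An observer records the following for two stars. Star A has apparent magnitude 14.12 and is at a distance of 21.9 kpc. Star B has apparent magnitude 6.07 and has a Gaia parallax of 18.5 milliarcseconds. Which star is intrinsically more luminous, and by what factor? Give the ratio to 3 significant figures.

Star A: d = 21.9 kpc = 21900 pc
Star A: M = m − 5 log₁₀ d + 5 = 14.12 − 5·4.3404 + 5 = -2.582
Star B: p = 18.5 mas = 0.0185″ → d = 1/p = 54.05 pc
Star B: M = m − 5 log₁₀ d + 5 = 6.07 − 5·1.7328 + 5 = 2.406
ΔM = M_A − M_B = -2.582 − (2.406) = -4.988; smaller M is more luminous → Star A.
L ratio = 10^(0.4 |ΔM|) = 10^1.995 = 98.91

Star A is more luminous, by a factor of 98.9.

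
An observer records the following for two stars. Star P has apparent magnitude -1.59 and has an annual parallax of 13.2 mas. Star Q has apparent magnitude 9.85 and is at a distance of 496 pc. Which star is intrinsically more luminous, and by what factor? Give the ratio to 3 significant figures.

Star P is more luminous, by a factor of 879.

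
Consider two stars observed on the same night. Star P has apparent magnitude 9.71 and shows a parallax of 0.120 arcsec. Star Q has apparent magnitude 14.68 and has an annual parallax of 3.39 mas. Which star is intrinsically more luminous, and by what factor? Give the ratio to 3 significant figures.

Star P: d = 1/p = 1/0.120″ = 8.333 pc
Star P: M = m − 5 log₁₀ d + 5 = 9.71 − 5·0.9208 + 5 = 10.106
Star Q: p = 3.39 mas = 3.39×10^-3″ → d = 1/p = 295.0 pc
Star Q: M = m − 5 log₁₀ d + 5 = 14.68 − 5·2.4698 + 5 = 7.331
ΔM = M_P − M_Q = 10.106 − (7.331) = 2.775; smaller M is more luminous → Star Q.
L ratio = 10^(0.4 |ΔM|) = 10^1.110 = 12.88

Star Q is more luminous, by a factor of 12.9.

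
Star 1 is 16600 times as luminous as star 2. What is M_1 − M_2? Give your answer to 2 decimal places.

M_1 − M_2 ≈ -10.55

Pogson: ΔM = −2.5 log₁₀(ratio) = −2.5 log₁₀(16600) = −2.5 × 4.2201 = -10.550
Star 1 is brighter, so it has the smaller magnitude: the difference is negative.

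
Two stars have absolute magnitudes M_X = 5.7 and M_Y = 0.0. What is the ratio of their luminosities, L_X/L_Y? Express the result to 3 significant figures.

ΔM = M_X − M_Y = 5.7
L_X/L_Y = 10^(−0.4 ΔM) = 10^-2.280 = 5.248×10^-3

L_X/L_Y ≈ 5.25×10^-3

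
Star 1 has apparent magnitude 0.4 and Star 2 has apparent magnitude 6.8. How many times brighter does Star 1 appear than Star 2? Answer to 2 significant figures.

360

Δm = 0.4 − (6.8) = -6.4
Flux ratio = 10^(−0.4 Δm) = 10^(−0.4 × -6.4) = 10^2.560 = 363.1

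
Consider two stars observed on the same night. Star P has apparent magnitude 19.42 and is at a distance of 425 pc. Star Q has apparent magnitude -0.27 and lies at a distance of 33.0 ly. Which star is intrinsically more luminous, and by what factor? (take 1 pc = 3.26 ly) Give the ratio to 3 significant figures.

Star Q is more luminous, by a factor of 42600.

Star P: M = m − 5 log₁₀ d + 5 = 19.42 − 5·2.6284 + 5 = 11.278
Star Q: d = 33.0 ly / 3.26 = 10.12 pc
Star Q: M = m − 5 log₁₀ d + 5 = -0.27 − 5·1.0053 + 5 = -0.296
ΔM = M_P − M_Q = 11.278 − (-0.296) = 11.575; smaller M is more luminous → Star Q.
L ratio = 10^(0.4 |ΔM|) = 10^4.630 = 42640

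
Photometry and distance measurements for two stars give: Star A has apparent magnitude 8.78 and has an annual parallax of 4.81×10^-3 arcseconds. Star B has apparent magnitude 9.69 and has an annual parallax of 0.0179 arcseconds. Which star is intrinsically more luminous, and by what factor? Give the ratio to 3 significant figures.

Star A is more luminous, by a factor of 32.0.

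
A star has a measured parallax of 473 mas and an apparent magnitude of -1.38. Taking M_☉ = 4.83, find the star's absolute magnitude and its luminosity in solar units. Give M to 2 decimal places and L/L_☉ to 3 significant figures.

d = 1/p = 1000/473 mas = 2.114 pc
M = m − 5 log₁₀ d + 5 = -1.38 − 5·0.3251 + 5 = 1.994
M − M_☉ = 1.994 − 4.83 = -2.836
L/L_☉ = 10^(−0.4 × -2.836) = 13.62

M ≈ 1.99; L/L_☉ ≈ 13.6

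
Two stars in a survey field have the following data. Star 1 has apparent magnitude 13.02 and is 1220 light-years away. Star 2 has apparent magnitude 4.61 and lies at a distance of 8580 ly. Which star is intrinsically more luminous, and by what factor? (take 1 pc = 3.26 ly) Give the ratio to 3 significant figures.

Star 2 is more luminous, by a factor of 114000.

Star 1: d = 1220 ly / 3.26 = 374.2 pc
Star 1: M = m − 5 log₁₀ d + 5 = 13.02 − 5·2.5731 + 5 = 5.154
Star 2: d = 8580 ly / 3.26 = 2632 pc
Star 2: M = m − 5 log₁₀ d + 5 = 4.61 − 5·3.4203 + 5 = -7.491
ΔM = M_1 − M_2 = 5.154 − (-7.491) = 12.646; smaller M is more luminous → Star 2.
L ratio = 10^(0.4 |ΔM|) = 10^5.058 = 114400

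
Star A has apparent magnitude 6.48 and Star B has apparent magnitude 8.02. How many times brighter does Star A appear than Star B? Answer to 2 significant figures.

Δm = 6.48 − (8.02) = -1.54
Flux ratio = 10^(−0.4 Δm) = 10^(−0.4 × -1.54) = 10^0.616 = 4.130

4.1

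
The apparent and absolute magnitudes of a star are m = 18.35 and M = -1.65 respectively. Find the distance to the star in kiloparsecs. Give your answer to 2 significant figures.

d ≈ 100 kpc

μ = m − M = 20.000
m − M = 5 log₁₀ d − 5
log₁₀ d = (m − M)/5 + 1 = 5.0000
d = 10^5.0000 = 100000 pc
= 100.0 kpc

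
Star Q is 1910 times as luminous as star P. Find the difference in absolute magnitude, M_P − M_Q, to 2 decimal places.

Pogson: ΔM = −2.5 log₁₀(ratio) = −2.5 log₁₀(1910) = −2.5 × 3.2810 = -8.203
Star Q is brighter so has the smaller magnitude: M_P − M_Q is positive.

M_P − M_Q ≈ 8.20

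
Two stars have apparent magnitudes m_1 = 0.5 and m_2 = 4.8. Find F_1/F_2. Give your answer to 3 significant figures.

Magnitude difference = -4.3
Flux ratio = 10^(−0.4 Δm) = 10^(−0.4 × -4.3) = 10^1.720 = 52.48

F_1/F_2 ≈ 52.5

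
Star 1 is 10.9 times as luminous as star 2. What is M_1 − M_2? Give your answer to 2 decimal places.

M_1 − M_2 ≈ -2.59

Pogson: ΔM = −2.5 log₁₀(ratio) = −2.5 log₁₀(10.9) = −2.5 × 1.0374 = -2.594
Star 1 is brighter, so it has the smaller magnitude: the difference is negative.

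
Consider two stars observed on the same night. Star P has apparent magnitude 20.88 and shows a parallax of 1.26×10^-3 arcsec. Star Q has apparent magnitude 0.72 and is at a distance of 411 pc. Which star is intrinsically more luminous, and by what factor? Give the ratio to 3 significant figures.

Star P: d = 1/p = 1/1.26×10^-3″ = 793.7 pc
Star P: M = m − 5 log₁₀ d + 5 = 20.88 − 5·2.8996 + 5 = 11.382
Star Q: M = m − 5 log₁₀ d + 5 = 0.72 − 5·2.6138 + 5 = -7.349
ΔM = M_P − M_Q = 11.382 − (-7.349) = 18.731; smaller M is more luminous → Star Q.
L ratio = 10^(0.4 |ΔM|) = 10^7.492 = 3.108×10^7

Star Q is more luminous, by a factor of 3.11×10^7.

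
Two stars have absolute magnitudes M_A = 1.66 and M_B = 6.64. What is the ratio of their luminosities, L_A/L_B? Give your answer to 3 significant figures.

L_A/L_B ≈ 98.2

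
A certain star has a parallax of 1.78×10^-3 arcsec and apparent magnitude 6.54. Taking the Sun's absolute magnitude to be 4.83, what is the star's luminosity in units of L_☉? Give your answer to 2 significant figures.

d = 1/p = 1/1.78×10^-3″ = 561.8 pc
M = m − 5 log₁₀ d + 5 = 6.54 − 5·2.7496 + 5 = -2.208
M − M_☉ = -2.208 − 4.83 = -7.038
L/L_☉ = 10^(−0.4 × -7.038) = 653.4

L/L_☉ ≈ 650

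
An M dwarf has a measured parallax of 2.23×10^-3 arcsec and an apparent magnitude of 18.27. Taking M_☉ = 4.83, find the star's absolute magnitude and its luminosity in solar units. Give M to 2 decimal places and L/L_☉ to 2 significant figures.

d = 1/p = 1/2.23×10^-3″ = 448.4 pc
M = m − 5 log₁₀ d + 5 = 18.27 − 5·2.6517 + 5 = 10.012
M − M_☉ = 10.012 − 4.83 = 5.182
L/L_☉ = 10^(−0.4 × 5.182) = 8.460×10^-3

M ≈ 10.01; L/L_☉ ≈ 8.5×10^-3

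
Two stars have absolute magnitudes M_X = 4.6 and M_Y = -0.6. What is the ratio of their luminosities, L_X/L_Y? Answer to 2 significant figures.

ΔM = M_X − M_Y = 5.2
L_X/L_Y = 10^(−0.4 ΔM) = 10^-2.080 = 8.318×10^-3

L_X/L_Y ≈ 8.3×10^-3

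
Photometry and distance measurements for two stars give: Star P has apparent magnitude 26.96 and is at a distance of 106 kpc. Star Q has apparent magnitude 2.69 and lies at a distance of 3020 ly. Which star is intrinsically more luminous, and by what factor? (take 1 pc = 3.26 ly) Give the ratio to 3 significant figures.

Star Q is more luminous, by a factor of 390000.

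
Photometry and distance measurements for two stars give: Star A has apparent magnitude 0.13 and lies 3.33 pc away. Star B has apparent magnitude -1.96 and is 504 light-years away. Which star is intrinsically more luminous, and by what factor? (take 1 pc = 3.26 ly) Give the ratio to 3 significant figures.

Star A: M = m − 5 log₁₀ d + 5 = 0.13 − 5·0.5224 + 5 = 2.518
Star B: d = 504 ly / 3.26 = 154.6 pc
Star B: M = m − 5 log₁₀ d + 5 = -1.96 − 5·2.1892 + 5 = -7.906
ΔM = M_A − M_B = 2.518 − (-7.906) = 10.424; smaller M is more luminous → Star B.
L ratio = 10^(0.4 |ΔM|) = 10^4.170 = 14780

Star B is more luminous, by a factor of 14800.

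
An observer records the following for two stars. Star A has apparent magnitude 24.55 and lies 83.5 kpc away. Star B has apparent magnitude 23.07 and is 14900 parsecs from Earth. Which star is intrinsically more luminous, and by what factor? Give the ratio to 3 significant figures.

Star A is more luminous, by a factor of 8.04.

Star A: d = 83.5 kpc = 83500 pc
Star A: M = m − 5 log₁₀ d + 5 = 24.55 − 5·4.9217 + 5 = 4.942
Star B: M = m − 5 log₁₀ d + 5 = 23.07 − 5·4.1732 + 5 = 7.204
ΔM = M_A − M_B = 4.942 − (7.204) = -2.263; smaller M is more luminous → Star A.
L ratio = 10^(0.4 |ΔM|) = 10^0.905 = 8.035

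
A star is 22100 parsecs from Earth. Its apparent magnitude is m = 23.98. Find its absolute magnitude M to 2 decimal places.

5 log₁₀(d/10 pc) = 5 log₁₀(22100) − 5 = 16.722
M = m − 5 log₁₀(d/10) = 23.98 − 16.722 = 7.258

M ≈ 7.26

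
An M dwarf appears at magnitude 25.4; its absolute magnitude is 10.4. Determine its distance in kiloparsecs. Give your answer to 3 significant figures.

d ≈ 10.0 kpc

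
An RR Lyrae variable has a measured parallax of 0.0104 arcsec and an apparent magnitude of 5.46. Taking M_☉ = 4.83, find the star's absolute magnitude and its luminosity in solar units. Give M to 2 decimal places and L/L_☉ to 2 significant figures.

M ≈ 0.55; L/L_☉ ≈ 52

d = 1/p = 1/0.0104″ = 96.15 pc
M = m − 5 log₁₀ d + 5 = 5.46 − 5·1.9830 + 5 = 0.545
M − M_☉ = 0.545 − 4.83 = -4.285
L/L_☉ = 10^(−0.4 × -4.285) = 51.75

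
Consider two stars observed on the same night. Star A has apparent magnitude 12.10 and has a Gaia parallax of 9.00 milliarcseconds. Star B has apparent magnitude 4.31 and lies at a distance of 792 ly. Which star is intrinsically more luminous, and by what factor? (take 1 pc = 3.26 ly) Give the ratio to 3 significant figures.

Star A: p = 9.00 mas = 9.00×10^-3″ → d = 1/p = 111.1 pc
Star A: M = m − 5 log₁₀ d + 5 = 12.10 − 5·2.0458 + 5 = 6.871
Star B: d = 792 ly / 3.26 = 242.9 pc
Star B: M = m − 5 log₁₀ d + 5 = 4.31 − 5·2.3855 + 5 = -2.618
ΔM = M_A − M_B = 6.871 − (-2.618) = 9.489; smaller M is more luminous → Star B.
L ratio = 10^(0.4 |ΔM|) = 10^3.796 = 6245

Star B is more luminous, by a factor of 6240.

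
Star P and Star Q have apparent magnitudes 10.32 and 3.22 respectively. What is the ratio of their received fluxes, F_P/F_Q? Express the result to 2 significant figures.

F_P/F_Q ≈ 1.4×10^-3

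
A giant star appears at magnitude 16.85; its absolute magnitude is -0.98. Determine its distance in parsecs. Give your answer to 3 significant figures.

μ = m − M = 17.830
m − M = 5 log₁₀ d − 5
log₁₀ d = (m − M)/5 + 1 = 4.5660
d = 10^4.5660 = 36810 pc

d ≈ 36800 pc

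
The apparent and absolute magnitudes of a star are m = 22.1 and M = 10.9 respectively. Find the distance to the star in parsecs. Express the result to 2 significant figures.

μ = m − M = 11.200
m − M = 5 log₁₀ d − 5
log₁₀ d = (m − M)/5 + 1 = 3.2400
d = 10^3.2400 = 1738 pc

d ≈ 1700 pc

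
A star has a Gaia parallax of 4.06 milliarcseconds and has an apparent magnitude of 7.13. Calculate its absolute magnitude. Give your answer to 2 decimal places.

M ≈ 0.17

p = 4.06 mas = 4.06×10^-3″ → d = 1/p = 246.3 pc
5 log₁₀(d/10 pc) = 5 log₁₀(246.3) − 5 = 6.957
M = m − 5 log₁₀(d/10) = 7.13 − 6.957 = 0.173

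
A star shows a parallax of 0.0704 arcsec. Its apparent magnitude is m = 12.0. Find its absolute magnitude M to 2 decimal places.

M ≈ 11.24

d = 1/p = 1/0.0704″ = 14.20 pc
5 log₁₀(d/10 pc) = 5 log₁₀(14.20) − 5 = 0.762
M = m − 5 log₁₀(d/10) = 12.0 − 0.762 = 11.238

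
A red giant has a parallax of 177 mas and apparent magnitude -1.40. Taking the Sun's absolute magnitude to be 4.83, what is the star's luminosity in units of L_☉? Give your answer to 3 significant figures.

L/L_☉ ≈ 99.1

d = 1/p = 1000/177 mas = 5.650 pc
M = m − 5 log₁₀ d + 5 = -1.40 − 5·0.7520 + 5 = -0.160
M − M_☉ = -0.160 − 4.83 = -4.990
L/L_☉ = 10^(−0.4 × -4.990) = 99.10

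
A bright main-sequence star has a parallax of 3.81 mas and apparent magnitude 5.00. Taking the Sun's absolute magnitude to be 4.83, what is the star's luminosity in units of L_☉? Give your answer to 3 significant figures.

L/L_☉ ≈ 589

d = 1/p = 1000/3.81 mas = 262.5 pc
M = m − 5 log₁₀ d + 5 = 5.00 − 5·2.4191 + 5 = -2.095
M − M_☉ = -2.095 − 4.83 = -6.925
L/L_☉ = 10^(−0.4 × -6.925) = 589.0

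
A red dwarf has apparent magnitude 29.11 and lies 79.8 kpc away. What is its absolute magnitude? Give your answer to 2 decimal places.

M ≈ 9.60

d = 79.8 kpc = 79800 pc
5 log₁₀(d/10 pc) = 5 log₁₀(79800) − 5 = 19.510
M = m − 5 log₁₀(d/10) = 29.11 − 19.510 = 9.600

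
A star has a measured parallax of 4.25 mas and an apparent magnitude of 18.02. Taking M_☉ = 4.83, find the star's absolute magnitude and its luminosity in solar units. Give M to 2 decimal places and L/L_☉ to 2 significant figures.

d = 1/p = 1000/4.25 mas = 235.3 pc
M = m − 5 log₁₀ d + 5 = 18.02 − 5·2.3716 + 5 = 11.162
M − M_☉ = 11.162 − 4.83 = 6.332
L/L_☉ = 10^(−0.4 × 6.332) = 2.932×10^-3

M ≈ 11.16; L/L_☉ ≈ 2.9×10^-3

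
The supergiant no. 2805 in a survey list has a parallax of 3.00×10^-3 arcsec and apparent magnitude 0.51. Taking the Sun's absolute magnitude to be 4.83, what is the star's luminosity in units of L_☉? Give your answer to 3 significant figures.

L/L_☉ ≈ 59400

d = 1/p = 1/3.00×10^-3″ = 333.3 pc
M = m − 5 log₁₀ d + 5 = 0.51 − 5·2.5229 + 5 = -7.104
M − M_☉ = -7.104 − 4.83 = -11.934
L/L_☉ = 10^(−0.4 × -11.934) = 59400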